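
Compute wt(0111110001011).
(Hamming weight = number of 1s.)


Counting 1s in 0111110001011

8


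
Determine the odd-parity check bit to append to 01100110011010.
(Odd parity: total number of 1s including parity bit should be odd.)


Number of 1s in data: 7
Parity bit: 0

0


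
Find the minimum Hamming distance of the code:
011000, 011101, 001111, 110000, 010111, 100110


Comparing all pairs, minimum distance: 2
Can detect 1 errors, correct 0 errors

2


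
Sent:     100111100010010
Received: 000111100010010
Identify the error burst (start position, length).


XOR: 100000000000000

Burst at position 0, length 1


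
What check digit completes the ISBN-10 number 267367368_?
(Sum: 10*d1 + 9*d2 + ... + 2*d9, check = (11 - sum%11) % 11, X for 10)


Weighted sum: 268
268 mod 11 = 4

Check digit: 7


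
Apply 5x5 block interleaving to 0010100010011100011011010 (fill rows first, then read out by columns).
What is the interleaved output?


Matrix:
  00101
  00010
  01110
  00110
  11010
Read columns: 0000100101101100111110000

0000100101101100111110000


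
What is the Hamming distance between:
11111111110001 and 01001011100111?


XOR: 10110100010110
Count of 1s: 7

7


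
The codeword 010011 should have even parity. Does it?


Number of 1s: 3

No, parity error (3 ones)


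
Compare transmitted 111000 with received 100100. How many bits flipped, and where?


XOR: 011100

3 error(s) at position(s): 1, 2, 3


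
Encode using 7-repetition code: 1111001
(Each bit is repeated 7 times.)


Each bit -> 7 copies

1111111111111111111111111111000000000000001111111


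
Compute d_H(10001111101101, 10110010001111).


XOR: 00111101100010
Count of 1s: 7

7


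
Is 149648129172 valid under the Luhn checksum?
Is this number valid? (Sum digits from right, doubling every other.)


Luhn sum = 58
58 mod 10 = 8

Invalid (Luhn sum mod 10 = 8)


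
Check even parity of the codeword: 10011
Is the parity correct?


Number of 1s: 3

No, parity error (3 ones)


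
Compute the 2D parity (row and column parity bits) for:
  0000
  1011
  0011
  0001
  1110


Row parities: 01011
Column parities: 0111

Row P: 01011, Col P: 0111, Corner: 1


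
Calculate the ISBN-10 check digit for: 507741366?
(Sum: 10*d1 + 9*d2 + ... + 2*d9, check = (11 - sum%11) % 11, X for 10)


Weighted sum: 226
226 mod 11 = 6

Check digit: 5


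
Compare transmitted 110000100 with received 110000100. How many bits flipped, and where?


XOR: 000000000

0 errors (received matches sent)


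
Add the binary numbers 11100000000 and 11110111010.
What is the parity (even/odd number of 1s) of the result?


11100000000 = 1792
11110111010 = 1978
Sum = 3770 = 111010111010
1s count = 8

even parity (8 ones in 111010111010)


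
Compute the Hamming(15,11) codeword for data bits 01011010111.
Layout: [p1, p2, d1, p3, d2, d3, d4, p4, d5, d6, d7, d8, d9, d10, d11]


Parity bits: p1=0, p2=0, p3=1, p4=1

000110111010111


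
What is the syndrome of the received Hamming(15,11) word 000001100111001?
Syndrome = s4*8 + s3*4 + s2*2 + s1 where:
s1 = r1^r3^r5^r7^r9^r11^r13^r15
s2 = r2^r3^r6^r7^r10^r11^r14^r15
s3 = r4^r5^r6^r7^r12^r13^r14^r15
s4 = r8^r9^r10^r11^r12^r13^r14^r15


s1=1, s2=1, s3=0, s4=0

Syndrome = 3 (error at position 3)


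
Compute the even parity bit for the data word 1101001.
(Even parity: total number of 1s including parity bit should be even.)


Number of 1s in data: 4
Parity bit: 0

0


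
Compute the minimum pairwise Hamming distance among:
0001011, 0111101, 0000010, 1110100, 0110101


Comparing all pairs, minimum distance: 1
Can detect 0 errors, correct 0 errors

1


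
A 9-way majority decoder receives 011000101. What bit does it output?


Ones: 4 out of 9
Threshold: 5

0 (4/9 voted 1)


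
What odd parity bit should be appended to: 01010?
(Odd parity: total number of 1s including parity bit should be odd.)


Number of 1s in data: 2
Parity bit: 1

1


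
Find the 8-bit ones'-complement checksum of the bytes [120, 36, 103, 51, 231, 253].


Sum = 794 mod 256 = 26
Complement = 229

229


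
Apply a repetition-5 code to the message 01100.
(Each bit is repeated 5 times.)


Each bit -> 5 copies

0000011111111110000000000


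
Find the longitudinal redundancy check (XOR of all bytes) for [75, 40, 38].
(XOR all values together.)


XOR chain: 75 ^ 40 ^ 38 = 69

69


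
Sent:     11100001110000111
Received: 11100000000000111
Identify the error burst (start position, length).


XOR: 00000001110000000

Burst at position 7, length 3


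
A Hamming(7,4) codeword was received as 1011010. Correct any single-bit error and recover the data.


Syndrome = 0: no error detected

Data: 1010 (no errors)


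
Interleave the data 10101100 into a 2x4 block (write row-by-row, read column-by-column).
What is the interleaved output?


Matrix:
  1010
  1100
Read columns: 11011000

11011000


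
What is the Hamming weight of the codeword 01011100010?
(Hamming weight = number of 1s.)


Counting 1s in 01011100010

5


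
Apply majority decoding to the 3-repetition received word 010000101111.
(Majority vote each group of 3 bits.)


Groups: 010, 000, 101, 111
Majority votes: 0011

0011


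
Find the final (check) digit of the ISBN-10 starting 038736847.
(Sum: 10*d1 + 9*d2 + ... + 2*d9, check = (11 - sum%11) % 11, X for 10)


Weighted sum: 246
246 mod 11 = 4

Check digit: 7


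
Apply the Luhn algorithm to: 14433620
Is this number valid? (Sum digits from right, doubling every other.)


Luhn sum = 33
33 mod 10 = 3

Invalid (Luhn sum mod 10 = 3)


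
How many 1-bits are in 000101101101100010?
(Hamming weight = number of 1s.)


Counting 1s in 000101101101100010

8


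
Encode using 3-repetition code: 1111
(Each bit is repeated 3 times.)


Each bit -> 3 copies

111111111111


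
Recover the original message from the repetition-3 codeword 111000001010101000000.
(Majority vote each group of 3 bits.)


Groups: 111, 000, 001, 010, 101, 000, 000
Majority votes: 1000100

1000100


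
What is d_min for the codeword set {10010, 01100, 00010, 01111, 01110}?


Comparing all pairs, minimum distance: 1
Can detect 0 errors, correct 0 errors

1


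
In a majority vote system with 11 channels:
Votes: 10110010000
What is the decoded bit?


Ones: 4 out of 11
Threshold: 6

0 (4/11 voted 1)


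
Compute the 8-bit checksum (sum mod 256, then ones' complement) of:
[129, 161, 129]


Sum = 419 mod 256 = 163
Complement = 92

92


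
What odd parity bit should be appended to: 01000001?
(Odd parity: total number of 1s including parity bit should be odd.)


Number of 1s in data: 2
Parity bit: 1

1


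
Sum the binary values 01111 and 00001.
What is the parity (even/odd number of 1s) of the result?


01111 = 15
00001 = 1
Sum = 16 = 10000
1s count = 1

odd parity (1 ones in 10000)


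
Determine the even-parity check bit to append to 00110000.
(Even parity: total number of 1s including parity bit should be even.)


Number of 1s in data: 2
Parity bit: 0

0


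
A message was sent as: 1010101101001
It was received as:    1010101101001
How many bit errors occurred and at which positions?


XOR: 0000000000000

0 errors (received matches sent)


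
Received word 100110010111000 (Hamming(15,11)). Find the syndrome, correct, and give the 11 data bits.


Syndrome = 5: error at position 5

Data: 00000111000 (corrected bit 5)


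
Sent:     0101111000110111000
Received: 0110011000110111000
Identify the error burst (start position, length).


XOR: 0011100000000000000

Burst at position 2, length 3


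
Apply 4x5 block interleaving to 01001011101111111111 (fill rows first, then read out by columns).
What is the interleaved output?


Matrix:
  01001
  01110
  11111
  11111
Read columns: 00111111011101111011

00111111011101111011


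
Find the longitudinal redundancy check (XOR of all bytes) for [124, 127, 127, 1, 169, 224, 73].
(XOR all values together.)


XOR chain: 124 ^ 127 ^ 127 ^ 1 ^ 169 ^ 224 ^ 73 = 125

125


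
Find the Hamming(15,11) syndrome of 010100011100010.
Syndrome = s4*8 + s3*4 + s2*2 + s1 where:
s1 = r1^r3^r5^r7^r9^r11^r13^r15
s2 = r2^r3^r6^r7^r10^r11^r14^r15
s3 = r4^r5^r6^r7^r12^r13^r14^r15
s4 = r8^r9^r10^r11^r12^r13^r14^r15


s1=1, s2=1, s3=0, s4=0

Syndrome = 3 (error at position 3)


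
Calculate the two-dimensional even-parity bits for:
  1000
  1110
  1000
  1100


Row parities: 1110
Column parities: 0010

Row P: 1110, Col P: 0010, Corner: 1


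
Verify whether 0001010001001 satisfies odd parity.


Number of 1s: 4

No, parity error (4 ones)


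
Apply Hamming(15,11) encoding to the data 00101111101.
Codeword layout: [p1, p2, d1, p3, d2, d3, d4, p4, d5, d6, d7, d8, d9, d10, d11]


Parity bits: p1=0, p2=0, p3=0, p4=0

000001001111101


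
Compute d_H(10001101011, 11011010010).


XOR: 01010111001
Count of 1s: 6

6


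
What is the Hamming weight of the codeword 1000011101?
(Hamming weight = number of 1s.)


Counting 1s in 1000011101

5


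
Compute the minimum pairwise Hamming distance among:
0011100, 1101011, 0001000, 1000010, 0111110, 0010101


Comparing all pairs, minimum distance: 2
Can detect 1 errors, correct 0 errors

2


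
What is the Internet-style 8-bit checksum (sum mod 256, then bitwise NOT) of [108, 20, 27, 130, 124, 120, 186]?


Sum = 715 mod 256 = 203
Complement = 52

52


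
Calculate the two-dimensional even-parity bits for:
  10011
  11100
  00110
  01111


Row parities: 1100
Column parities: 00110

Row P: 1100, Col P: 00110, Corner: 0


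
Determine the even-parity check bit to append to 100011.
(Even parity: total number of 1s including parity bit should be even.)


Number of 1s in data: 3
Parity bit: 1

1


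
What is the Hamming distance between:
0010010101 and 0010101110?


XOR: 0000111011
Count of 1s: 5

5


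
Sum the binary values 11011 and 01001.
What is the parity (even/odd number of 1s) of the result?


11011 = 27
01001 = 9
Sum = 36 = 100100
1s count = 2

even parity (2 ones in 100100)


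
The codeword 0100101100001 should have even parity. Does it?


Number of 1s: 5

No, parity error (5 ones)


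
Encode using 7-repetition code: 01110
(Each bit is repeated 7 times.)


Each bit -> 7 copies

00000001111111111111111111110000000


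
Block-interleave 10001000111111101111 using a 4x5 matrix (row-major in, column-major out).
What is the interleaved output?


Matrix:
  10001
  00011
  11111
  01111
Read columns: 10100011001101111111

10100011001101111111


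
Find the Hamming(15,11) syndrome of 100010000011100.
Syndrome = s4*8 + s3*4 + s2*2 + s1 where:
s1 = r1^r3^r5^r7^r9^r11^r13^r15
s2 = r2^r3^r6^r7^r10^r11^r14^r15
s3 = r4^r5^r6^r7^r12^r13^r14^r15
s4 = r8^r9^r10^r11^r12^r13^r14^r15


s1=0, s2=1, s3=1, s4=1

Syndrome = 14 (error at position 14)


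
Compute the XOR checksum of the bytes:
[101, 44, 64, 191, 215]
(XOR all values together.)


XOR chain: 101 ^ 44 ^ 64 ^ 191 ^ 215 = 97

97


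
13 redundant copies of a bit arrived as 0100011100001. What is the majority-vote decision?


Ones: 5 out of 13
Threshold: 7

0 (5/13 voted 1)


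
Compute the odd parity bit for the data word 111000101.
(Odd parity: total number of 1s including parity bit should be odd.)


Number of 1s in data: 5
Parity bit: 0

0


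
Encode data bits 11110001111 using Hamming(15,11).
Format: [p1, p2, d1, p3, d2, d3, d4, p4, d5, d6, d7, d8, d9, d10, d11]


Parity bits: p1=1, p2=1, p3=1, p4=0

111111100001111


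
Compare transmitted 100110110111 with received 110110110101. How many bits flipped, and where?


XOR: 010000000010

2 error(s) at position(s): 1, 10


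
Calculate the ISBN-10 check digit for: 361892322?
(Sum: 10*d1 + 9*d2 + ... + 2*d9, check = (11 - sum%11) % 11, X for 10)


Weighted sum: 234
234 mod 11 = 3

Check digit: 8


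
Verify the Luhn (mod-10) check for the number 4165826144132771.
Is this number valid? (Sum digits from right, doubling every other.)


Luhn sum = 64
64 mod 10 = 4

Invalid (Luhn sum mod 10 = 4)


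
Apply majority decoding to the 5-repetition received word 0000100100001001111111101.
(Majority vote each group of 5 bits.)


Groups: 00001, 00100, 00100, 11111, 11101
Majority votes: 00011

00011


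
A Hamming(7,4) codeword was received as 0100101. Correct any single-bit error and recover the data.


Syndrome = 0: no error detected

Data: 0101 (no errors)


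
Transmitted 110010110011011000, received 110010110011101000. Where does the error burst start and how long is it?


XOR: 000000000000110000

Burst at position 12, length 2


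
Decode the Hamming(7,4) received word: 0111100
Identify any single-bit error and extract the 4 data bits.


Syndrome = 0: no error detected

Data: 1100 (no errors)


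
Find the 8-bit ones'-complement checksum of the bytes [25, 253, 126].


Sum = 404 mod 256 = 148
Complement = 107

107


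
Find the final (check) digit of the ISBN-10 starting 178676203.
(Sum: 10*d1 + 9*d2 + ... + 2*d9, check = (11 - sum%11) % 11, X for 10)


Weighted sum: 265
265 mod 11 = 1

Check digit: X


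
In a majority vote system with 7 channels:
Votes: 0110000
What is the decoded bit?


Ones: 2 out of 7
Threshold: 4

0 (2/7 voted 1)


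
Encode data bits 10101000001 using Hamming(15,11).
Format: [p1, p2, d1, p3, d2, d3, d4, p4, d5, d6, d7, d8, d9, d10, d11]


Parity bits: p1=1, p2=1, p3=0, p4=0

111001001000001


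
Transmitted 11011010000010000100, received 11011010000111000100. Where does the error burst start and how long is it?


XOR: 00000000000101000000

Burst at position 11, length 3


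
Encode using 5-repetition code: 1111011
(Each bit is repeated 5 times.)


Each bit -> 5 copies

11111111111111111111000001111111111


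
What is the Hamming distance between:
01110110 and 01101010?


XOR: 00011100
Count of 1s: 3

3


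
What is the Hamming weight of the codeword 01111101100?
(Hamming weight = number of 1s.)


Counting 1s in 01111101100

7


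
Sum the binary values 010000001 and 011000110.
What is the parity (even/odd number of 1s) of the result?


010000001 = 129
011000110 = 198
Sum = 327 = 101000111
1s count = 5

odd parity (5 ones in 101000111)


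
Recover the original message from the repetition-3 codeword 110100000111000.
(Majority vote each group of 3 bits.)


Groups: 110, 100, 000, 111, 000
Majority votes: 10010

10010


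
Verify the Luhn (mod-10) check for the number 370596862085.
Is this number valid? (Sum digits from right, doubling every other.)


Luhn sum = 62
62 mod 10 = 2

Invalid (Luhn sum mod 10 = 2)


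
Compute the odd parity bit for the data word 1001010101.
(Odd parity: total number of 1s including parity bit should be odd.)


Number of 1s in data: 5
Parity bit: 0

0


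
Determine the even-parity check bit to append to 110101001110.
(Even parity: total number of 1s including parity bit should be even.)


Number of 1s in data: 7
Parity bit: 1

1


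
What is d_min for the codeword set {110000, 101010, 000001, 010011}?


Comparing all pairs, minimum distance: 2
Can detect 1 errors, correct 0 errors

2


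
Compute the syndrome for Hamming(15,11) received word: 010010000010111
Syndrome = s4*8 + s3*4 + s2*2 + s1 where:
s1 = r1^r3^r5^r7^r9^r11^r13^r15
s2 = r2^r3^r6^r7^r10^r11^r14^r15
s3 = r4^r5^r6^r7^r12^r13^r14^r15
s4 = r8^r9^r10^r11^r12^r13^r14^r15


s1=0, s2=0, s3=0, s4=0

Syndrome = 0 (no error)


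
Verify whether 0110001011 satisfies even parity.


Number of 1s: 5

No, parity error (5 ones)


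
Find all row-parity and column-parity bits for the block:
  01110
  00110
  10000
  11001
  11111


Row parities: 10111
Column parities: 11110

Row P: 10111, Col P: 11110, Corner: 0


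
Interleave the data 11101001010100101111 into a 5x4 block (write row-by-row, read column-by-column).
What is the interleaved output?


Matrix:
  1110
  1001
  0101
  0010
  1111
Read columns: 11001101011001101101

11001101011001101101


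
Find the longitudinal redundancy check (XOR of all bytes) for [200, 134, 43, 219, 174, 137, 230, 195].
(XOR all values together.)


XOR chain: 200 ^ 134 ^ 43 ^ 219 ^ 174 ^ 137 ^ 230 ^ 195 = 188

188


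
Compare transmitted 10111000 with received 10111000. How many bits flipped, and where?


XOR: 00000000

0 errors (received matches sent)


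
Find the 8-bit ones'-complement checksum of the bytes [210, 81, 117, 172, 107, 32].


Sum = 719 mod 256 = 207
Complement = 48

48


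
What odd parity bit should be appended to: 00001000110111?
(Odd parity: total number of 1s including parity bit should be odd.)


Number of 1s in data: 6
Parity bit: 1

1


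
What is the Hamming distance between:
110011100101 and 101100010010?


XOR: 011111110111
Count of 1s: 10

10


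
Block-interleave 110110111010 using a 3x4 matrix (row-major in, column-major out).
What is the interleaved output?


Matrix:
  1101
  1011
  1010
Read columns: 111100011110

111100011110


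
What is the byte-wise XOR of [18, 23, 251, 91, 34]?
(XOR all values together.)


XOR chain: 18 ^ 23 ^ 251 ^ 91 ^ 34 = 135

135


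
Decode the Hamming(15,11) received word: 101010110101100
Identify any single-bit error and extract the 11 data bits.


Syndrome = 3: error at position 3

Data: 01010101100 (corrected bit 3)


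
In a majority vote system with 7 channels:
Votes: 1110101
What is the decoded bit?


Ones: 5 out of 7
Threshold: 4

1 (5/7 voted 1)


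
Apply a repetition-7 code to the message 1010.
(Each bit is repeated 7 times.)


Each bit -> 7 copies

1111111000000011111110000000


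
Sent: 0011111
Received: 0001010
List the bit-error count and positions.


XOR: 0010101

3 error(s) at position(s): 2, 4, 6


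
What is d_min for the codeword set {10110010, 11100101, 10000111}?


Comparing all pairs, minimum distance: 3
Can detect 2 errors, correct 1 errors

3


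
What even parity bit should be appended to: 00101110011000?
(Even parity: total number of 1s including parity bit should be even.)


Number of 1s in data: 6
Parity bit: 0

0


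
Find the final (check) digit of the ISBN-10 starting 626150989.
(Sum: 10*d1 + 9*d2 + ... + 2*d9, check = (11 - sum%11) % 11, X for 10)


Weighted sum: 241
241 mod 11 = 10

Check digit: 1


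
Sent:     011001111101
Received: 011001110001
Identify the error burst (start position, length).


XOR: 000000001100

Burst at position 8, length 2


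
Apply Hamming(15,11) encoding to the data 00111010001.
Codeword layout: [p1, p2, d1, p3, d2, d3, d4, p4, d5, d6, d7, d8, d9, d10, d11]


Parity bits: p1=0, p2=0, p3=1, p4=1

000101111010001


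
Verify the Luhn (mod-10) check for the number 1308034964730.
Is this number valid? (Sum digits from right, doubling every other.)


Luhn sum = 60
60 mod 10 = 0

Valid (Luhn sum mod 10 = 0)


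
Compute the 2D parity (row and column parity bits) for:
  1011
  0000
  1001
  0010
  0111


Row parities: 10011
Column parities: 0111

Row P: 10011, Col P: 0111, Corner: 1


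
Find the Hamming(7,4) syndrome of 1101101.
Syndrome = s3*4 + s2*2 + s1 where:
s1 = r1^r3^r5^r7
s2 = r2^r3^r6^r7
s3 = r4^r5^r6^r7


s1=1, s2=0, s3=1

Syndrome = 5 (error at position 5)


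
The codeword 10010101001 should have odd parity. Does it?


Number of 1s: 5

Yes, parity is correct (5 ones)


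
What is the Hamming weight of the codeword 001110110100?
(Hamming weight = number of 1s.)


Counting 1s in 001110110100

6


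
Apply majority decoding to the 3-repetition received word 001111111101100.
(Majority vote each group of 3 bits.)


Groups: 001, 111, 111, 101, 100
Majority votes: 01110

01110


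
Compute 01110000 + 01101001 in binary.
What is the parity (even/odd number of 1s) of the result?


01110000 = 112
01101001 = 105
Sum = 217 = 11011001
1s count = 5

odd parity (5 ones in 11011001)


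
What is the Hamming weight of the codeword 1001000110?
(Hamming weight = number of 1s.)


Counting 1s in 1001000110

4


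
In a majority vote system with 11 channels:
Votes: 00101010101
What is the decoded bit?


Ones: 5 out of 11
Threshold: 6

0 (5/11 voted 1)


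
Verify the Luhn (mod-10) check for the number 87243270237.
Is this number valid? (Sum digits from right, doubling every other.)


Luhn sum = 52
52 mod 10 = 2

Invalid (Luhn sum mod 10 = 2)


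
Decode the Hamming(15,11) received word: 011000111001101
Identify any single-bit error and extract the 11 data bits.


Syndrome = 9: error at position 9

Data: 10010001101 (corrected bit 9)


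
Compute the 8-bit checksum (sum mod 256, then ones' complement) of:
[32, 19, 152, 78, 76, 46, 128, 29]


Sum = 560 mod 256 = 48
Complement = 207

207


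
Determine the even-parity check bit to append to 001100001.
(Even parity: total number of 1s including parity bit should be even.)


Number of 1s in data: 3
Parity bit: 1

1


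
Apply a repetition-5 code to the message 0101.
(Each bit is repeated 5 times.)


Each bit -> 5 copies

00000111110000011111


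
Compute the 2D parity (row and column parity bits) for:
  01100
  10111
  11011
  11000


Row parities: 0000
Column parities: 11000

Row P: 0000, Col P: 11000, Corner: 0


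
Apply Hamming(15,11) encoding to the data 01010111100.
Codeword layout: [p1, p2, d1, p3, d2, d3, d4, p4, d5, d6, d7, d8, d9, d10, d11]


Parity bits: p1=0, p2=1, p3=0, p4=0

010010100111100


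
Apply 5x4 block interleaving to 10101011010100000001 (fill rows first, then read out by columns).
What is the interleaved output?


Matrix:
  1010
  1011
  0101
  0000
  0001
Read columns: 11000001001100001101

11000001001100001101


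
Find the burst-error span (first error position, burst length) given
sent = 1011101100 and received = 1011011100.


XOR: 0000110000

Burst at position 4, length 2


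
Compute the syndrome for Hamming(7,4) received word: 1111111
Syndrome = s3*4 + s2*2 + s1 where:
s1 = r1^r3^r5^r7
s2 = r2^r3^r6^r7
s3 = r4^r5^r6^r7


s1=0, s2=0, s3=0

Syndrome = 0 (no error)


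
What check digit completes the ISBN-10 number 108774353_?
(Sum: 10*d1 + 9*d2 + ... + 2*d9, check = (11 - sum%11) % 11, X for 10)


Weighted sum: 218
218 mod 11 = 9

Check digit: 2


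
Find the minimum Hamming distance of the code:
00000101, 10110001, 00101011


Comparing all pairs, minimum distance: 4
Can detect 3 errors, correct 1 errors

4


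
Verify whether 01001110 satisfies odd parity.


Number of 1s: 4

No, parity error (4 ones)


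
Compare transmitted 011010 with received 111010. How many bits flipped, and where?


XOR: 100000

1 error(s) at position(s): 0


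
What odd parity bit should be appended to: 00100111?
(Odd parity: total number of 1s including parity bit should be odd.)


Number of 1s in data: 4
Parity bit: 1

1


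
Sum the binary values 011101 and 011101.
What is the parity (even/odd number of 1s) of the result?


011101 = 29
011101 = 29
Sum = 58 = 111010
1s count = 4

even parity (4 ones in 111010)


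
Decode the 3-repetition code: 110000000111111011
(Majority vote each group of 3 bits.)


Groups: 110, 000, 000, 111, 111, 011
Majority votes: 100111

100111


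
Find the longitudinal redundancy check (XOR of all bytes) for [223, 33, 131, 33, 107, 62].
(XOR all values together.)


XOR chain: 223 ^ 33 ^ 131 ^ 33 ^ 107 ^ 62 = 9

9


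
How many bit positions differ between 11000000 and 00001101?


XOR: 11001101
Count of 1s: 5

5


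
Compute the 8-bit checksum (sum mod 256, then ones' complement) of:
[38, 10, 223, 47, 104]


Sum = 422 mod 256 = 166
Complement = 89

89


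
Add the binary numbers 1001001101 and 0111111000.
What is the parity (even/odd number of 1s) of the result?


1001001101 = 589
0111111000 = 504
Sum = 1093 = 10001000101
1s count = 4

even parity (4 ones in 10001000101)


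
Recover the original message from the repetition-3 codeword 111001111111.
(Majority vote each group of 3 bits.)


Groups: 111, 001, 111, 111
Majority votes: 1011

1011


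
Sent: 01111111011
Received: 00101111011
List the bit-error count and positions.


XOR: 01010000000

2 error(s) at position(s): 1, 3


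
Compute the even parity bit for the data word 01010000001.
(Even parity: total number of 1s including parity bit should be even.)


Number of 1s in data: 3
Parity bit: 1

1


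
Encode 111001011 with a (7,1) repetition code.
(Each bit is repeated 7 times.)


Each bit -> 7 copies

111111111111111111111000000000000001111111000000011111111111111


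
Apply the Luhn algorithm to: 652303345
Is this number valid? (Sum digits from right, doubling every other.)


Luhn sum = 37
37 mod 10 = 7

Invalid (Luhn sum mod 10 = 7)


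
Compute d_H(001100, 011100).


XOR: 010000
Count of 1s: 1

1


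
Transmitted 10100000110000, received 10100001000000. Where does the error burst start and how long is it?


XOR: 00000001110000

Burst at position 7, length 3


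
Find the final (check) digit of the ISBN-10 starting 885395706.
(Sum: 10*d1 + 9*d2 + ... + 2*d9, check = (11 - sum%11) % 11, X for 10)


Weighted sum: 332
332 mod 11 = 2

Check digit: 9


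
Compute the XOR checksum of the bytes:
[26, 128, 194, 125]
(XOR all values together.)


XOR chain: 26 ^ 128 ^ 194 ^ 125 = 37

37


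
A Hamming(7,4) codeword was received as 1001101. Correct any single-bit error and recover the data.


Syndrome = 7: error at position 7

Data: 0100 (corrected bit 7)


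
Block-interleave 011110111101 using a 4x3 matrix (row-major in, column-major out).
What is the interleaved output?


Matrix:
  011
  110
  111
  101
Read columns: 011111101011

011111101011


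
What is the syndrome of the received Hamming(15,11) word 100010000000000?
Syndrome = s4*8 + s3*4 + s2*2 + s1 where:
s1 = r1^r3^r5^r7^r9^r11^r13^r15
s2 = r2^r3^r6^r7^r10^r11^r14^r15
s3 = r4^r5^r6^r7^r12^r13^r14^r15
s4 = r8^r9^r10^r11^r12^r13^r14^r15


s1=0, s2=0, s3=1, s4=0

Syndrome = 4 (error at position 4)


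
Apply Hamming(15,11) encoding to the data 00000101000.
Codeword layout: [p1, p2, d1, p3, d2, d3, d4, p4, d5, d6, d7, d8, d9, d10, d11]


Parity bits: p1=0, p2=1, p3=1, p4=0

010100000101000


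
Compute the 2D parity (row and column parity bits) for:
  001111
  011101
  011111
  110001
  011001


Row parities: 00111
Column parities: 100101

Row P: 00111, Col P: 100101, Corner: 1


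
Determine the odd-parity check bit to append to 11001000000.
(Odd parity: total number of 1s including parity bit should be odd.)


Number of 1s in data: 3
Parity bit: 0

0


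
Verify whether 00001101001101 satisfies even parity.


Number of 1s: 6

Yes, parity is correct (6 ones)


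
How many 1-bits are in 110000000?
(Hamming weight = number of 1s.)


Counting 1s in 110000000

2


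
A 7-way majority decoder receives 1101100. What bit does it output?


Ones: 4 out of 7
Threshold: 4

1 (4/7 voted 1)


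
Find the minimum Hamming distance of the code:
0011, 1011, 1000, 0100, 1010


Comparing all pairs, minimum distance: 1
Can detect 0 errors, correct 0 errors

1


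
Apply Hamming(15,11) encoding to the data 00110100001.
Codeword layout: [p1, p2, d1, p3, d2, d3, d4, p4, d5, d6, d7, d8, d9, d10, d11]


Parity bits: p1=0, p2=0, p3=1, p4=0

000101100100001


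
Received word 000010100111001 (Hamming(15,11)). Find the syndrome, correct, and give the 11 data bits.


Syndrome = 0: no error detected

Data: 01010111001 (no errors)


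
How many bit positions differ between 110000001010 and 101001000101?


XOR: 011001001111
Count of 1s: 7

7


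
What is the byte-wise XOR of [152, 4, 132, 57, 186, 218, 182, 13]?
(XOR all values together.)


XOR chain: 152 ^ 4 ^ 132 ^ 57 ^ 186 ^ 218 ^ 182 ^ 13 = 250

250


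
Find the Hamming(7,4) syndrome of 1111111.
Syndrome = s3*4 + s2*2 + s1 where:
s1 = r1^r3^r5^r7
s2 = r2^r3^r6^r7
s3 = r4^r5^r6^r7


s1=0, s2=0, s3=0

Syndrome = 0 (no error)


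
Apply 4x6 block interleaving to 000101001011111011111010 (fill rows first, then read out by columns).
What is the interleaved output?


Matrix:
  000101
  001011
  111011
  111010
Read columns: 001100110111100001111110

001100110111100001111110


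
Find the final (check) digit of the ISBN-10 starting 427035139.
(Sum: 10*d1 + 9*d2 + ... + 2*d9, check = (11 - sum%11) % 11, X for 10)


Weighted sum: 188
188 mod 11 = 1

Check digit: X


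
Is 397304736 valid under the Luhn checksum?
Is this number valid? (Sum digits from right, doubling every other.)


Luhn sum = 52
52 mod 10 = 2

Invalid (Luhn sum mod 10 = 2)


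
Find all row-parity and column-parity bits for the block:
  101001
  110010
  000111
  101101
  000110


Row parities: 11100
Column parities: 110111

Row P: 11100, Col P: 110111, Corner: 1


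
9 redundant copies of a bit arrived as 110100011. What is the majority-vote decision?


Ones: 5 out of 9
Threshold: 5

1 (5/9 voted 1)


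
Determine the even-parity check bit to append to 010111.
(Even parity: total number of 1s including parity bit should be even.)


Number of 1s in data: 4
Parity bit: 0

0


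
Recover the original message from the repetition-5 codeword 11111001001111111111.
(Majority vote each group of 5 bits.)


Groups: 11111, 00100, 11111, 11111
Majority votes: 1011

1011


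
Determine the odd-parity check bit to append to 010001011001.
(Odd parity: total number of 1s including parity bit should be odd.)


Number of 1s in data: 5
Parity bit: 0

0


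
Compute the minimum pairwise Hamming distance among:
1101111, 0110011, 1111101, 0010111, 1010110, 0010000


Comparing all pairs, minimum distance: 2
Can detect 1 errors, correct 0 errors

2


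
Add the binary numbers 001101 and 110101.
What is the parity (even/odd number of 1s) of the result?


001101 = 13
110101 = 53
Sum = 66 = 1000010
1s count = 2

even parity (2 ones in 1000010)


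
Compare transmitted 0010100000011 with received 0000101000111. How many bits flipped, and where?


XOR: 0010001000100

3 error(s) at position(s): 2, 6, 10


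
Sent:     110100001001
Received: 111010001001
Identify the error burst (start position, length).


XOR: 001110000000

Burst at position 2, length 3


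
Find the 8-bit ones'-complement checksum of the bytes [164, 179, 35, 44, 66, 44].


Sum = 532 mod 256 = 20
Complement = 235

235


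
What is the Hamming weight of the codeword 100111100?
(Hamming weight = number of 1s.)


Counting 1s in 100111100

5


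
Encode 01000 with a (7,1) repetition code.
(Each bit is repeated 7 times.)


Each bit -> 7 copies

00000001111111000000000000000000000


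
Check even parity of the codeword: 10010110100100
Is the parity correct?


Number of 1s: 6

Yes, parity is correct (6 ones)


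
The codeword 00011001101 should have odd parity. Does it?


Number of 1s: 5

Yes, parity is correct (5 ones)


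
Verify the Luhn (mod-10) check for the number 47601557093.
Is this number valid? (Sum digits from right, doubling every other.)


Luhn sum = 39
39 mod 10 = 9

Invalid (Luhn sum mod 10 = 9)


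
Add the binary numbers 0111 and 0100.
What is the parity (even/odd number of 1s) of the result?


0111 = 7
0100 = 4
Sum = 11 = 1011
1s count = 3

odd parity (3 ones in 1011)


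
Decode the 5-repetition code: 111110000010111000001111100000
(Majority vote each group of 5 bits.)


Groups: 11111, 00000, 10111, 00000, 11111, 00000
Majority votes: 101010

101010


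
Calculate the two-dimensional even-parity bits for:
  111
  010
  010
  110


Row parities: 1110
Column parities: 001

Row P: 1110, Col P: 001, Corner: 1


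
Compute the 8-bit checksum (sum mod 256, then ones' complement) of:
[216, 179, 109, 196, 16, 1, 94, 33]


Sum = 844 mod 256 = 76
Complement = 179

179


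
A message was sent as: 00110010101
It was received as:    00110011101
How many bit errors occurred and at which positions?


XOR: 00000001000

1 error(s) at position(s): 7


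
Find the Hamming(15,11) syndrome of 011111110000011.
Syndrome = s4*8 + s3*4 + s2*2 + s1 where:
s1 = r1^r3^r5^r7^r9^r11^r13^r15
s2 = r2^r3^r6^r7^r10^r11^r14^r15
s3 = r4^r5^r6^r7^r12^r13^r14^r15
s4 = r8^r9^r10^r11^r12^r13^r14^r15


s1=0, s2=0, s3=0, s4=1

Syndrome = 8 (error at position 8)


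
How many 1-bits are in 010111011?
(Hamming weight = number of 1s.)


Counting 1s in 010111011

6


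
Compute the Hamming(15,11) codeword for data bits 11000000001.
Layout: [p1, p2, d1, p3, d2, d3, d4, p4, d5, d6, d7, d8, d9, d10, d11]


Parity bits: p1=1, p2=0, p3=0, p4=1

101010010000001


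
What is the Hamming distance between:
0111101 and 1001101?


XOR: 1110000
Count of 1s: 3

3


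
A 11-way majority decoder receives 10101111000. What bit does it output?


Ones: 6 out of 11
Threshold: 6

1 (6/11 voted 1)


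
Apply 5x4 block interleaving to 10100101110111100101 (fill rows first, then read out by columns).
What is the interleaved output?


Matrix:
  1010
  0101
  1101
  1110
  0101
Read columns: 10110011111001001101

10110011111001001101


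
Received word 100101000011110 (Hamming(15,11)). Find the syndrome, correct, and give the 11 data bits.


Syndrome = 7: error at position 7

Data: 00110011110 (corrected bit 7)


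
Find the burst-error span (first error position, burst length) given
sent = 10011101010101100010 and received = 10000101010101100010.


XOR: 00011000000000000000

Burst at position 3, length 2


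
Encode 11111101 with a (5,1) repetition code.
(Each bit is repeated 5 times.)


Each bit -> 5 copies

1111111111111111111111111111110000011111


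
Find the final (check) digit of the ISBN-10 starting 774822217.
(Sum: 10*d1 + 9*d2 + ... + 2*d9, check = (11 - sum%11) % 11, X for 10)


Weighted sum: 268
268 mod 11 = 4

Check digit: 7


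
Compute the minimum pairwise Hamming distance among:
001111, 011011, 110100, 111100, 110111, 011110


Comparing all pairs, minimum distance: 1
Can detect 0 errors, correct 0 errors

1


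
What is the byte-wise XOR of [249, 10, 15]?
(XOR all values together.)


XOR chain: 249 ^ 10 ^ 15 = 252

252


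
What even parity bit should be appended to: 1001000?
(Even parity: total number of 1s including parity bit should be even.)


Number of 1s in data: 2
Parity bit: 0

0


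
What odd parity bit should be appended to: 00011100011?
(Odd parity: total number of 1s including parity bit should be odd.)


Number of 1s in data: 5
Parity bit: 0

0


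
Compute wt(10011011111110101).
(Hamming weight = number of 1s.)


Counting 1s in 10011011111110101

12


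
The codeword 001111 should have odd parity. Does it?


Number of 1s: 4

No, parity error (4 ones)


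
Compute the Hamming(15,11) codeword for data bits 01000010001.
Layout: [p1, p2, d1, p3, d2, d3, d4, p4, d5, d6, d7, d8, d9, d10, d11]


Parity bits: p1=1, p2=0, p3=0, p4=0

100010000010001


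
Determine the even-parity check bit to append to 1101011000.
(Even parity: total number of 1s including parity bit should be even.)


Number of 1s in data: 5
Parity bit: 1

1


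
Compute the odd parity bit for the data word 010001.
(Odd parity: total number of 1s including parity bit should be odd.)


Number of 1s in data: 2
Parity bit: 1

1


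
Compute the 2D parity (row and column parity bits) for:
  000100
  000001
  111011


Row parities: 111
Column parities: 111110

Row P: 111, Col P: 111110, Corner: 1


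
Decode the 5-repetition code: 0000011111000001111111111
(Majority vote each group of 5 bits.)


Groups: 00000, 11111, 00000, 11111, 11111
Majority votes: 01011

01011


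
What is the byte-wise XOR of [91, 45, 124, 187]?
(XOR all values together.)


XOR chain: 91 ^ 45 ^ 124 ^ 187 = 177

177


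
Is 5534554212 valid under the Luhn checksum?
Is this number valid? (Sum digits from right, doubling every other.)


Luhn sum = 36
36 mod 10 = 6

Invalid (Luhn sum mod 10 = 6)


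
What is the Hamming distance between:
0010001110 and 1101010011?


XOR: 1111011101
Count of 1s: 8

8


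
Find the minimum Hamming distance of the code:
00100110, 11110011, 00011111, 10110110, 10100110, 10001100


Comparing all pairs, minimum distance: 1
Can detect 0 errors, correct 0 errors

1


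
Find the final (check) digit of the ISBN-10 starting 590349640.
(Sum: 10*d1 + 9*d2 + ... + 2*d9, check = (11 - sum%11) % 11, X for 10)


Weighted sum: 257
257 mod 11 = 4

Check digit: 7


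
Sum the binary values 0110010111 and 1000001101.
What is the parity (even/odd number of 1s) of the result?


0110010111 = 407
1000001101 = 525
Sum = 932 = 1110100100
1s count = 5

odd parity (5 ones in 1110100100)


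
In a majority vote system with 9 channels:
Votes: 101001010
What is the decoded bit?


Ones: 4 out of 9
Threshold: 5

0 (4/9 voted 1)


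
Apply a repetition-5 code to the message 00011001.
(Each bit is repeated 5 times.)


Each bit -> 5 copies

0000000000000001111111111000000000011111


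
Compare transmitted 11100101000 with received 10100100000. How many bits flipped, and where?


XOR: 01000001000

2 error(s) at position(s): 1, 7


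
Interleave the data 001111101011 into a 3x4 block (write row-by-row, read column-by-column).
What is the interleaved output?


Matrix:
  0011
  1110
  1011
Read columns: 011010111101

011010111101


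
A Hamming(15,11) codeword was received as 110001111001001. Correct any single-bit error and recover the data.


Syndrome = 0: no error detected

Data: 00111001001 (no errors)


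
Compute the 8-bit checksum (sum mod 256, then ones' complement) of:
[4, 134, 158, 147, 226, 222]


Sum = 891 mod 256 = 123
Complement = 132

132


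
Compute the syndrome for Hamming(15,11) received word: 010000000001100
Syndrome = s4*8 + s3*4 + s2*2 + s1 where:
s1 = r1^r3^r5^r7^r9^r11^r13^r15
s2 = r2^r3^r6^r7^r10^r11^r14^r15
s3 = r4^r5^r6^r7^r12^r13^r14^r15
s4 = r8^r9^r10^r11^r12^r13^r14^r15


s1=1, s2=1, s3=0, s4=0

Syndrome = 3 (error at position 3)


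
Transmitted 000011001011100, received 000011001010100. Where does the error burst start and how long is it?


XOR: 000000000001000

Burst at position 11, length 1


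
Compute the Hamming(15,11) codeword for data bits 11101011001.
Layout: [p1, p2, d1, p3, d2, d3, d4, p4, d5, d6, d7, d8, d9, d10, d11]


Parity bits: p1=1, p2=0, p3=0, p4=0

101011001011001


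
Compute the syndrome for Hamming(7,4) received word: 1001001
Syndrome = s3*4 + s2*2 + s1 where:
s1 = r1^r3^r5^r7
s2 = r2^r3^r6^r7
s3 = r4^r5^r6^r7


s1=0, s2=1, s3=0

Syndrome = 2 (error at position 2)


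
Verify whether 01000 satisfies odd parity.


Number of 1s: 1

Yes, parity is correct (1 ones)


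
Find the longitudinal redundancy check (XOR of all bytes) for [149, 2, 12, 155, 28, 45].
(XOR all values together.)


XOR chain: 149 ^ 2 ^ 12 ^ 155 ^ 28 ^ 45 = 49

49


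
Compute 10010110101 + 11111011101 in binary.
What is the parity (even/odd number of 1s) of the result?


10010110101 = 1205
11111011101 = 2013
Sum = 3218 = 110010010010
1s count = 5

odd parity (5 ones in 110010010010)


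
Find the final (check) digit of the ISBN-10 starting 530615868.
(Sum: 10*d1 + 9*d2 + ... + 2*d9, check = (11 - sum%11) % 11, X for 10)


Weighted sum: 216
216 mod 11 = 7

Check digit: 4
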